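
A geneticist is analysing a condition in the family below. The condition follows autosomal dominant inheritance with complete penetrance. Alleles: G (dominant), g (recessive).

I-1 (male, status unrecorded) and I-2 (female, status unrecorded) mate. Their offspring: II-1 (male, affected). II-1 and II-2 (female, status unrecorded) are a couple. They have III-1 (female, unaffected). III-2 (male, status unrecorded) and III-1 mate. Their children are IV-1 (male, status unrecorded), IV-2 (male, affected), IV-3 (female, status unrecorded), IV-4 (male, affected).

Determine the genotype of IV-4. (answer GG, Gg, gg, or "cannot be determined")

Gg

From phenotype alone, IV-4 is GG or Gg.
IV-4 is affected so carries G and received g from III-1 (gg), so IV-4 is Gg.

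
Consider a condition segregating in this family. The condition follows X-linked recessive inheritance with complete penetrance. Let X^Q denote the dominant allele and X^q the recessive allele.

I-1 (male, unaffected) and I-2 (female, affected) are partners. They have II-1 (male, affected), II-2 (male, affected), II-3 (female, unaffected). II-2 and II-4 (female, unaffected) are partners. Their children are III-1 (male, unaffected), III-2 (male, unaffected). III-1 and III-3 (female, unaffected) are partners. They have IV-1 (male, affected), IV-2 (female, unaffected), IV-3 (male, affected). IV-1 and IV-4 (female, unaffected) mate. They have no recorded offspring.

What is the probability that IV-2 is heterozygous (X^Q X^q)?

III-1 is unaffected, so III-1 is X^Q Y.
III-3 is unaffected so carries Q and passed q to IV-1 (X^q Y), so III-3 is X^Q X^q.
Their cross gives offspring ratios 1/2 X^Q X^Q : 1/2 X^Q X^q. Conditioning on IV-2 being unaffected, P(X^Q X^q) = 1/2 / 1 = 1/2.

1/2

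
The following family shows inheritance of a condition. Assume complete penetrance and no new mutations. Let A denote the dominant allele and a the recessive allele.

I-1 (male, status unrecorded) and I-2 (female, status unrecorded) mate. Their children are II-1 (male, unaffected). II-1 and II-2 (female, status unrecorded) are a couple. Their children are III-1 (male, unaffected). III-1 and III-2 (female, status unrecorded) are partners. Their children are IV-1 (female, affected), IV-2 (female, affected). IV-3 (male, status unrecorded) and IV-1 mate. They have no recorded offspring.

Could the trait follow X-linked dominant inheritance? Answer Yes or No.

Yes

A consistent assignment under X-linked dominant exists: I-1 X^A Y, I-2 X^A X^a, II-1 X^a Y, II-2 X^A X^a, III-1 X^a Y, III-2 X^A X^A, IV-1 X^A X^a, IV-2 X^A X^a, IV-3 X^A Y.
In this assignment every recorded phenotype matches its genotype and every non-founder's genotype is obtainable from its parents' genotypes, so the pedigree is consistent.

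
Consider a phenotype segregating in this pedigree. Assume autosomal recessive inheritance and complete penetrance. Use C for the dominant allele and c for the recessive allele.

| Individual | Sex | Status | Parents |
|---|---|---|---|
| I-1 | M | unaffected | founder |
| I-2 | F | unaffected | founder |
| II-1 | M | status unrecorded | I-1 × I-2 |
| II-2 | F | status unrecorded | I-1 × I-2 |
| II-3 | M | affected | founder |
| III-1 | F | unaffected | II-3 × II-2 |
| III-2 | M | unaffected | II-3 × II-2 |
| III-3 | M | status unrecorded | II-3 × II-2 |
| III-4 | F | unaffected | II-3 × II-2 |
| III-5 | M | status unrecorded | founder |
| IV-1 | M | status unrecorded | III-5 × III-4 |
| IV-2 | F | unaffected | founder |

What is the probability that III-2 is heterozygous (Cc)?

1

III-2 is unaffected so carries C and received c from II-3 (cc), so III-2 is Cc, giving P(Cc) = 1.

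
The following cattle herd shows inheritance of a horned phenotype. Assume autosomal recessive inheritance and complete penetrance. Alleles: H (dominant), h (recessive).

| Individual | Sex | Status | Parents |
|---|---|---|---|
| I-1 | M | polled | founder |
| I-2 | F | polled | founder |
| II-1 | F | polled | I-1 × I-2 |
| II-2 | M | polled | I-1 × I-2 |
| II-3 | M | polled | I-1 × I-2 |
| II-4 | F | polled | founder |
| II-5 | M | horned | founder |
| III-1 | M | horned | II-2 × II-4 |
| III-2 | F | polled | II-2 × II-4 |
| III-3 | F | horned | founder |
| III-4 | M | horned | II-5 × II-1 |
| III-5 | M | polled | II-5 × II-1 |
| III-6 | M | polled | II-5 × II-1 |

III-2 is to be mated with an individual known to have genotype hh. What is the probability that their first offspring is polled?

2/3

II-2 is polled so carries H and passed h to III-1 (hh), so II-2 is Hh.
II-4 is polled so carries H and passed h to III-1 (hh), so II-4 is Hh.
III-2 is a polled offspring of II-2 (Hh) × II-4 (Hh), whose cross gives 1/4 HH : 1/2 Hh : 1/4 hh; conditioning on being polled, III-2 is HH with probability 1/3, Hh with probability 2/3.
Summing over parental genotype combinations, P(offspring is polled) = 1/3·1 + 2/3·1/2 = 2/3.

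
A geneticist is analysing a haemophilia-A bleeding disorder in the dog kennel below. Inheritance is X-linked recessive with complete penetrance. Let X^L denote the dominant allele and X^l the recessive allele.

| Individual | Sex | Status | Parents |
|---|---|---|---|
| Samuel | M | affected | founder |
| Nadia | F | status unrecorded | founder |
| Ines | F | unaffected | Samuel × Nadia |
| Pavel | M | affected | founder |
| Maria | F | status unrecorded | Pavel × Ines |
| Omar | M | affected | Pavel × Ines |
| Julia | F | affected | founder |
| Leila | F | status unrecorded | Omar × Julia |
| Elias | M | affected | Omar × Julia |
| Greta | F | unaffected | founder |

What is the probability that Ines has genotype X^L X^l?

1

Ines is unaffected so carries L and received l from Samuel (X^l Y), so Ines is X^L X^l, giving P(X^L X^l) = 1.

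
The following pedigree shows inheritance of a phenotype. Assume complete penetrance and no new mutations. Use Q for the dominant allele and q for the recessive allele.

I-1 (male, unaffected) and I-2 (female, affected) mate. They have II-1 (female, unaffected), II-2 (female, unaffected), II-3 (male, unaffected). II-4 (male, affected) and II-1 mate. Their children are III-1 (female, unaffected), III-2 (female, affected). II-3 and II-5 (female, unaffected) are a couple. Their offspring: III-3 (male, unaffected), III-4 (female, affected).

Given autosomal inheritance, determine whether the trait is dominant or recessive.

II-3 and II-5 are both unaffected yet have an affected child III-4. Under dominance, an affected child requires at least one affected parent, so the trait cannot be dominant.

recessive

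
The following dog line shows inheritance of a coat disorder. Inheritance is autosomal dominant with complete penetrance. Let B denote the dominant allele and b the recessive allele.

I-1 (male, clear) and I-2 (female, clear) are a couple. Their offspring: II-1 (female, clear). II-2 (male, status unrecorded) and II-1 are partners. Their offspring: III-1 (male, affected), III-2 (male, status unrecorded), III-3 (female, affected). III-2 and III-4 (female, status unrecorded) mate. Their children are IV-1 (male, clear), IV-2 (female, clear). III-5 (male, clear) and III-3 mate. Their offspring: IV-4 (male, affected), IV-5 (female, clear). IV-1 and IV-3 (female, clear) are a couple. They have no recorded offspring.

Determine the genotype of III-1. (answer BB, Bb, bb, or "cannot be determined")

Bb

From phenotype alone, III-1 is BB or Bb.
III-1 is affected so carries B and received b from II-1 (bb), so III-1 is Bb.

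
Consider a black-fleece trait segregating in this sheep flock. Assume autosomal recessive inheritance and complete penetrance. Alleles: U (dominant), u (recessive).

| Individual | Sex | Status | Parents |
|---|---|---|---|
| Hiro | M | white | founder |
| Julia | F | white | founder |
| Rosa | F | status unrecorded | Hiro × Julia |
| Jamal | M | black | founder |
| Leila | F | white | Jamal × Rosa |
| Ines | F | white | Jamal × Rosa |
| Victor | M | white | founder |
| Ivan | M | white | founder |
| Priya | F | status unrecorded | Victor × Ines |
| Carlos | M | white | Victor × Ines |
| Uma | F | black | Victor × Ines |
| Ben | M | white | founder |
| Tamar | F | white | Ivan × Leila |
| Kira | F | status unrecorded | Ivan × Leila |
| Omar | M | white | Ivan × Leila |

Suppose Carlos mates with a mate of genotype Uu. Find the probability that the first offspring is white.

5/6

Victor is white so carries U and passed u to Uma (uu), so Victor is Uu.
Ines is white so carries U and received u from Jamal (uu), so Ines is Uu.
Carlos is a white offspring of Victor (Uu) × Ines (Uu), whose cross gives 1/4 UU : 1/2 Uu : 1/4 uu; conditioning on being white, Carlos is UU with probability 1/3, Uu with probability 2/3.
Summing over parental genotype combinations, P(offspring is white) = 1/3·1 + 2/3·3/4 = 5/6.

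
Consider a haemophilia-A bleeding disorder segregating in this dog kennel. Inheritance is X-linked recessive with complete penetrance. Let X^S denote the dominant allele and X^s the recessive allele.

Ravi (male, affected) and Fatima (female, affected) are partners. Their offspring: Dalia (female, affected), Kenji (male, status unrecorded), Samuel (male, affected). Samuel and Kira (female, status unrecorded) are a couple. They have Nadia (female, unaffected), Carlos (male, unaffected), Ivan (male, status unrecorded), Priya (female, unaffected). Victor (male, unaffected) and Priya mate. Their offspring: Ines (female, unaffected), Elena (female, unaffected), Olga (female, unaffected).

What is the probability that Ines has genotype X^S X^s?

1/2

Victor is unaffected, so Victor is X^S Y.
Priya is unaffected so carries S and received s from Samuel (X^s Y), so Priya is X^S X^s.
Their cross gives offspring ratios 1/2 X^S X^S : 1/2 X^S X^s. Conditioning on Ines being unaffected, P(X^S X^s) = 1/2 / 1 = 1/2.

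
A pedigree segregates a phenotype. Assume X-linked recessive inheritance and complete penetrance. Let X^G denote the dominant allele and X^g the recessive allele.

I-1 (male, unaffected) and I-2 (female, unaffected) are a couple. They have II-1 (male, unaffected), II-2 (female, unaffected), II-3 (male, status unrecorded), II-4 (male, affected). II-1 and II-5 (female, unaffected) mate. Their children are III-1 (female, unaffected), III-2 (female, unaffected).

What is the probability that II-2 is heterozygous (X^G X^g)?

1/2

I-1 is unaffected, so I-1 is X^G Y.
I-2 is unaffected so carries G and passed g to II-4 (X^g Y), so I-2 is X^G X^g.
Their cross gives offspring ratios 1/2 X^G X^G : 1/2 X^G X^g. Conditioning on II-2 being unaffected, P(X^G X^g) = 1/2 / 1 = 1/2.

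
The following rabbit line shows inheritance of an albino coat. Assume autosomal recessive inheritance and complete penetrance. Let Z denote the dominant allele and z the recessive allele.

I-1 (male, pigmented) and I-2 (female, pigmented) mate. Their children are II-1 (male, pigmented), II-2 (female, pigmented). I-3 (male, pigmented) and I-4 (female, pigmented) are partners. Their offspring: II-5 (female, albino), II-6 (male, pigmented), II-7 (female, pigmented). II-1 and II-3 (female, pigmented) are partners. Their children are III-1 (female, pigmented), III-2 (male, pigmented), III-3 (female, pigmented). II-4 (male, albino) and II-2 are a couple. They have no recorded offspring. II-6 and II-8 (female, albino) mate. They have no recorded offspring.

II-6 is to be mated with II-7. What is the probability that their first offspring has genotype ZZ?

4/9

I-3 is pigmented so carries Z and passed z to II-5 (zz), so I-3 is Zz.
I-4 is pigmented so carries Z and passed z to II-5 (zz), so I-4 is Zz.
II-6 is a pigmented offspring of I-3 (Zz) × I-4 (Zz), whose cross gives 1/4 ZZ : 1/2 Zz : 1/4 zz; conditioning on being pigmented, II-6 is ZZ with probability 1/3, Zz with probability 2/3.
II-7 is a pigmented offspring of I-3 (Zz) × I-4 (Zz), whose cross gives 1/4 ZZ : 1/2 Zz : 1/4 zz; conditioning on being pigmented, II-7 is ZZ with probability 1/3, Zz with probability 2/3.
Summing over parental genotype combinations, P(offspring has genotype ZZ) = 1/9·1 + 2/9·1/2 + 2/9·1/2 + 4/9·1/4 = 4/9.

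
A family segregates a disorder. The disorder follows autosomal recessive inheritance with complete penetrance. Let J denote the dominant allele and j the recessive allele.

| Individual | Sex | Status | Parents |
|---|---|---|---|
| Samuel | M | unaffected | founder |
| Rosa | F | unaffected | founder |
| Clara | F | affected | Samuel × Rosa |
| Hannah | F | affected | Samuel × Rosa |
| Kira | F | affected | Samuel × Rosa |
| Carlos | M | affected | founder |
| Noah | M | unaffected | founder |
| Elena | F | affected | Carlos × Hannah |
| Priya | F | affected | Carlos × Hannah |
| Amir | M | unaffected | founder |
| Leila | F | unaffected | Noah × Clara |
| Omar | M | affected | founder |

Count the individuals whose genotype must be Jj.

Obligate heterozygotes: Samuel is unaffected so carries J and passed j to Clara (jj), so Samuel is Jj; Rosa is unaffected so carries J and passed j to Clara (jj), so Rosa is Jj; Leila is unaffected so carries J and received j from Clara (jj), so Leila is Jj.
Every other individual is either homozygous by phenotype or has at least one consistent homozygous assignment, so the count is 3.

3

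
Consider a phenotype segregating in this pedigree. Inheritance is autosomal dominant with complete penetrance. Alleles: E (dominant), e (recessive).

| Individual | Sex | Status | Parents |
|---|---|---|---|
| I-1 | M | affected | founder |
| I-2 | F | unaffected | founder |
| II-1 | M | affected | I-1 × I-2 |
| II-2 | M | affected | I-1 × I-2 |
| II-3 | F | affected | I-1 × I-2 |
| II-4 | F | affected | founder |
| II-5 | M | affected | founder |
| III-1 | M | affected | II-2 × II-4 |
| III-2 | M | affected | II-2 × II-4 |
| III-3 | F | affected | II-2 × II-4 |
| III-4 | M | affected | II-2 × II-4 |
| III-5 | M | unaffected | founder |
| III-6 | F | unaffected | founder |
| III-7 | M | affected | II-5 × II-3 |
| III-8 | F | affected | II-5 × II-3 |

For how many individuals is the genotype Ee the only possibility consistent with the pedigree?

Obligate heterozygotes: II-1 is affected so carries E and received e from I-2 (ee), so II-1 is Ee; II-2 is affected so carries E and received e from I-2 (ee), so II-2 is Ee; II-3 is affected so carries E and received e from I-2 (ee), so II-3 is Ee.
Every other individual is either homozygous by phenotype or has at least one consistent homozygous assignment, so the count is 3.

3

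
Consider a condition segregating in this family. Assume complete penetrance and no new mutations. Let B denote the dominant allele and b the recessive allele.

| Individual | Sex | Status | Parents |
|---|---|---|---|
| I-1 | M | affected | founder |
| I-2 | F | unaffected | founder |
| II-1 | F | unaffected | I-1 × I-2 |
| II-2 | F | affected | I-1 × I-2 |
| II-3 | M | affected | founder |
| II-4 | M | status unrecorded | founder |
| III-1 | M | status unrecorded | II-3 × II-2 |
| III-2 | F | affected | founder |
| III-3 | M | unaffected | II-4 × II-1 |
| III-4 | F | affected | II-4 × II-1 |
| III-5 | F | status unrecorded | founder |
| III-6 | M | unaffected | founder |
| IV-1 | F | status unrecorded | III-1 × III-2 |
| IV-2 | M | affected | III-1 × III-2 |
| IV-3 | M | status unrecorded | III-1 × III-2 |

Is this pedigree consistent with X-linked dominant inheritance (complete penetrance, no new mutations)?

Under X-linked dominant, II-1 (unaffected, female) cannot arise from I-1 (affected) × I-2 (unaffected).

No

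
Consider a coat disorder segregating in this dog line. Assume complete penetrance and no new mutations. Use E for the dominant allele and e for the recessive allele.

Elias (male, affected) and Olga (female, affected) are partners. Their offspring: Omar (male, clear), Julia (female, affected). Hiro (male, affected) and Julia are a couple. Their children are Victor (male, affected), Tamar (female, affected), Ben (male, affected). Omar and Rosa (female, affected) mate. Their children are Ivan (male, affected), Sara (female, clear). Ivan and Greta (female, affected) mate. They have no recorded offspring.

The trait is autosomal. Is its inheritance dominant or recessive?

dominant

Elias and Olga are both affected yet have a clear child Omar. Under a recessive model two affected parents are homozygous and every child would be affected, so the trait cannot be recessive.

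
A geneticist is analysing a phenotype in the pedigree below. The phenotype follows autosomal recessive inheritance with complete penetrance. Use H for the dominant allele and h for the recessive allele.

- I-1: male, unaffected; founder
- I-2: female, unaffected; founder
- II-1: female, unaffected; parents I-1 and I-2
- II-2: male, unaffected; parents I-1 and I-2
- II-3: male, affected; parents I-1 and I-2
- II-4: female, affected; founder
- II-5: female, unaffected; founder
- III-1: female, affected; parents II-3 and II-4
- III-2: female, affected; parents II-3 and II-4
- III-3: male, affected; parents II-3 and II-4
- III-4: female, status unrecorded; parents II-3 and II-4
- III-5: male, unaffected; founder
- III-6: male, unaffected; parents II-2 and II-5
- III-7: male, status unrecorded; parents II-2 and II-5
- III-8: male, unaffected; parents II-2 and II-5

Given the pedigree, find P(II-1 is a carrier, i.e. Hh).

I-1 is unaffected so carries H and passed h to II-3 (hh), so I-1 is Hh.
I-2 is unaffected so carries H and passed h to II-3 (hh), so I-2 is Hh.
Their cross gives offspring ratios 1/4 HH : 1/2 Hh : 1/4 hh. Conditioning on II-1 being unaffected, P(Hh) = 1/2 / 3/4 = 2/3.

2/3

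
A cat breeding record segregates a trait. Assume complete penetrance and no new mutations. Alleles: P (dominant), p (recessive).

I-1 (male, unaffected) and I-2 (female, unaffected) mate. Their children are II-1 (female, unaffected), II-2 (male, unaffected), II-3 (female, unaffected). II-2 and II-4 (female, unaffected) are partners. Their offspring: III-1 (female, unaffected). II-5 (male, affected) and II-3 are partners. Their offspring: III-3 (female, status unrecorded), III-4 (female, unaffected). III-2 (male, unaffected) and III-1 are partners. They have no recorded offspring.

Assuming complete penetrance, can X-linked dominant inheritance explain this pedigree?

No

Under X-linked dominant, III-4 (unaffected, female) cannot arise from II-5 (affected) × II-3 (unaffected).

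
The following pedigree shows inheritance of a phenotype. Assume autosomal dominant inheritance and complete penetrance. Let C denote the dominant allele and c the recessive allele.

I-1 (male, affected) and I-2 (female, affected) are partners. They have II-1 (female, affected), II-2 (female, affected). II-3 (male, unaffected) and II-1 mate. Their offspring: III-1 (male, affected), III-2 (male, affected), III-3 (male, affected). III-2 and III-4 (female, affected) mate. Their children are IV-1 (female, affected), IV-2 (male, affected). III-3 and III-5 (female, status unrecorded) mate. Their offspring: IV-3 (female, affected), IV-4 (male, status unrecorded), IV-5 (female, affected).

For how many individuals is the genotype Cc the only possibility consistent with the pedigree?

Obligate heterozygotes: III-1 is affected so carries C and received c from II-3 (cc), so III-1 is Cc; III-2 is affected so carries C and received c from II-3 (cc), so III-2 is Cc; III-3 is affected so carries C and received c from II-3 (cc), so III-3 is Cc.
Every other individual is either homozygous by phenotype or has at least one consistent homozygous assignment, so the count is 3.

3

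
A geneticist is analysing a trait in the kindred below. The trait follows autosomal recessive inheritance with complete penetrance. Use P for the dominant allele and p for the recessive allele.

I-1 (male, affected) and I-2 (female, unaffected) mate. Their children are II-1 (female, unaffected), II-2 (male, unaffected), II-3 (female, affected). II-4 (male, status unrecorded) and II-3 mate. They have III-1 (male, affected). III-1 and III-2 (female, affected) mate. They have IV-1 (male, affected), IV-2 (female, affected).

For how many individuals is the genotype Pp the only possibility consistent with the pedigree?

Obligate heterozygotes: I-2 is unaffected so carries P and passed p to II-3 (pp), so I-2 is Pp; II-1 is unaffected so carries P and received p from I-1 (pp), so II-1 is Pp; II-2 is unaffected so carries P and received p from I-1 (pp), so II-2 is Pp.
Every other individual is either homozygous by phenotype or has at least one consistent homozygous assignment, so the count is 3.

3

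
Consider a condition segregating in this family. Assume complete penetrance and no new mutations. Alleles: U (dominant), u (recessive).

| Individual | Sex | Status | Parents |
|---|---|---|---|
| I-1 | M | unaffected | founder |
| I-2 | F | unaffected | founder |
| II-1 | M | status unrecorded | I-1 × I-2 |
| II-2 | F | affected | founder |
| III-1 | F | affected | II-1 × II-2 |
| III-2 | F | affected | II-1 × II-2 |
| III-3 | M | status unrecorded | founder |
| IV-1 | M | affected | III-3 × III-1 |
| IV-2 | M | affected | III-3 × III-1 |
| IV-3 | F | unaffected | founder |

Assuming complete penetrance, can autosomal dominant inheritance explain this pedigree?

A consistent assignment under autosomal dominant exists: I-1 uu, I-2 uu, II-1 uu, II-2 UU, III-1 Uu, III-2 Uu, III-3 UU, IV-1 UU, IV-2 UU, IV-3 uu.
In this assignment every recorded phenotype matches its genotype and every non-founder's genotype is obtainable from its parents' genotypes, so the pedigree is consistent.

Yes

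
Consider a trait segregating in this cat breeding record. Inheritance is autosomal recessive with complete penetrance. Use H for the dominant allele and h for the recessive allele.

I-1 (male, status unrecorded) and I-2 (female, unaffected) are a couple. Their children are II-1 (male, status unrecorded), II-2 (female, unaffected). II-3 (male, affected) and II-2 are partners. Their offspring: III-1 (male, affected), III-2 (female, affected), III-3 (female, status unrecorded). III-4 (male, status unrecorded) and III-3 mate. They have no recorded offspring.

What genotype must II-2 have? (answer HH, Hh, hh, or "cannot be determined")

Hh

From phenotype alone, II-2 is HH or Hh.
II-2 is unaffected so carries H and passed h to III-1 (hh), so II-2 is Hh.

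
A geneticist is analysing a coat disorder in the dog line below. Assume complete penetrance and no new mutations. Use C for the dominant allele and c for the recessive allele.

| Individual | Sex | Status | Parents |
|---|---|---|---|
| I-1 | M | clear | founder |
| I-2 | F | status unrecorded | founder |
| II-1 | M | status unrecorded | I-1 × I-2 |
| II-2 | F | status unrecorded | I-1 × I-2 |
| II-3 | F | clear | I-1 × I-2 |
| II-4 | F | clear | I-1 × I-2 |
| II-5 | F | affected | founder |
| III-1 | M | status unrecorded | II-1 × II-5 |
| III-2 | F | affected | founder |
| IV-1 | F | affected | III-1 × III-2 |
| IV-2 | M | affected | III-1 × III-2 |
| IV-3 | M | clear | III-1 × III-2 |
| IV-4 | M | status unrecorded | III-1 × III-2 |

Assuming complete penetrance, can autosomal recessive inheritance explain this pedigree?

A consistent assignment under autosomal recessive exists: I-1 CC, I-2 CC, II-1 CC, II-2 CC, II-3 CC, II-4 CC, II-5 cc, III-1 Cc, III-2 cc, IV-1 cc, IV-2 cc, IV-3 Cc, IV-4 Cc.
In this assignment every recorded phenotype matches its genotype and every non-founder's genotype is obtainable from its parents' genotypes, so the pedigree is consistent.

Yes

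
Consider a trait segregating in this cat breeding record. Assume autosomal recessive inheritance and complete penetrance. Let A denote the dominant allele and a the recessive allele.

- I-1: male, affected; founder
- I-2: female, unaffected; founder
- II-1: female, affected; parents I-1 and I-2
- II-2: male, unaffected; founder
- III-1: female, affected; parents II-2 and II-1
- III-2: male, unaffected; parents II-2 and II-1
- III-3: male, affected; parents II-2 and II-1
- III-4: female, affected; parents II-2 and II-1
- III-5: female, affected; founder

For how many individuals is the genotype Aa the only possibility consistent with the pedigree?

3

Obligate heterozygotes: I-2 is unaffected so carries A and passed a to II-1 (aa), so I-2 is Aa; II-2 is unaffected so carries A and passed a to III-1 (aa), so II-2 is Aa; III-2 is unaffected so carries A and received a from II-1 (aa), so III-2 is Aa.
Every other individual is either homozygous by phenotype or has at least one consistent homozygous assignment, so the count is 3.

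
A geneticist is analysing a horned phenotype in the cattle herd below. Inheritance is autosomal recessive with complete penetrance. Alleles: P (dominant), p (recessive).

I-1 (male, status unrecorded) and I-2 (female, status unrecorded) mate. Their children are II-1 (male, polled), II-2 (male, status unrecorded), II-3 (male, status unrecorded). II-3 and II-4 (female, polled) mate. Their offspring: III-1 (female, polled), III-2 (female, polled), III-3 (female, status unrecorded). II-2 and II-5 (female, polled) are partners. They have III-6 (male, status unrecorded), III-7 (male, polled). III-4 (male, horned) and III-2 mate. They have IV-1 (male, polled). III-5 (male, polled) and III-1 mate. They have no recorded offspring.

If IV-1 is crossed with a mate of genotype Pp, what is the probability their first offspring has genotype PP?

IV-1 is polled so carries P and received p from III-4 (pp), so IV-1 is Pp.
The cross gives 1/4 PP : 1/2 Pp : 1/4 pp, so P(offspring has genotype PP) = 1/4.

1/4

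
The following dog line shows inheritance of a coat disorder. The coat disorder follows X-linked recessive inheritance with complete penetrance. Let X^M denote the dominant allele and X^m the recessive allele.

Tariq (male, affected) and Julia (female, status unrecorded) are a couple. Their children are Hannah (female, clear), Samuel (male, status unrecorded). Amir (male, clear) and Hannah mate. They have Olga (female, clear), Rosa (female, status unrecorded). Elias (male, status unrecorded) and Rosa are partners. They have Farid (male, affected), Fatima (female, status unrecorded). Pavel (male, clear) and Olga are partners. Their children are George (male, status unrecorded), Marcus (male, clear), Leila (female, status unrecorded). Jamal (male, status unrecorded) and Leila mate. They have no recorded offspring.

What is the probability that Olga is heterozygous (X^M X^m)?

Amir is clear, so Amir is X^M Y.
Hannah is clear so carries M and received m from Tariq (X^m Y), so Hannah is X^M X^m.
Their cross gives offspring ratios 1/2 X^M X^M : 1/2 X^M X^m. Conditioning on Olga being clear, P(X^M X^m) = 1/2 / 1 = 1/2 before taking Olga's own offspring into account.
Pavel is clear, so Pavel is X^M Y.
Now use Olga's offspring. Probability of each recorded status — clear son Marcus: 1/2 if Olga is X^M X^m, 1 if X^M X^M. (George, Leila: equally likely either way, so uninformative.)
Bayes: P(X^M X^m) = 1/2·1/2 / (1/2·1/2 + 1/2·1) = 1/3.

1/3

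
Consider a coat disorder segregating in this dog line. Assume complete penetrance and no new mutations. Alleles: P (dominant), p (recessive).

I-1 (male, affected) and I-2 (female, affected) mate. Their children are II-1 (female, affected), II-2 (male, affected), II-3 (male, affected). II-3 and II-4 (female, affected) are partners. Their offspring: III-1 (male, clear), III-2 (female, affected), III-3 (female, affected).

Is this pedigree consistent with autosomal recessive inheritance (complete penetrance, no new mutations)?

Under autosomal recessive, III-1 (clear, male) cannot arise from II-3 (affected) × II-4 (affected).

No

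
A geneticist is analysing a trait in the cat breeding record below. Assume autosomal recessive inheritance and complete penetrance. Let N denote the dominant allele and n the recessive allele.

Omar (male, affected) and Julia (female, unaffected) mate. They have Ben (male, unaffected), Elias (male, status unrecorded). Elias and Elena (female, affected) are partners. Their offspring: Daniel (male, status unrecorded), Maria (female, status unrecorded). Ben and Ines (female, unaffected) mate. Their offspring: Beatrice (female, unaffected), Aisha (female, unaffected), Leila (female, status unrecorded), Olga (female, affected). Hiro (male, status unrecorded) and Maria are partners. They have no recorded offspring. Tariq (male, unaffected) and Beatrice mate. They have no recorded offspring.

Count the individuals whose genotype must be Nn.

Obligate heterozygotes: Ben is unaffected so carries N and received n from Omar (nn), so Ben is Nn; Ines is unaffected so carries N and passed n to Olga (nn), so Ines is Nn.
Every other individual is either homozygous by phenotype or has at least one consistent homozygous assignment, so the count is 2.

2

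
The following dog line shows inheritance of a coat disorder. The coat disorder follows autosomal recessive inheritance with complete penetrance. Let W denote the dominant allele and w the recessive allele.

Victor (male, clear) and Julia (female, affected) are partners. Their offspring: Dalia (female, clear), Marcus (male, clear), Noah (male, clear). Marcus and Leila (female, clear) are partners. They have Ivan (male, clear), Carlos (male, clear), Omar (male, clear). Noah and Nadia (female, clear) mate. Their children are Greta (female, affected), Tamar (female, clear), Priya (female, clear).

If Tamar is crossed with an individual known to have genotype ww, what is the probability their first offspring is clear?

Noah is clear so carries W and received w from Julia (ww), so Noah is Ww.
Nadia is clear so carries W and passed w to Greta (ww), so Nadia is Ww.
Tamar is a clear offspring of Noah (Ww) × Nadia (Ww), whose cross gives 1/4 WW : 1/2 Ww : 1/4 ww; conditioning on being clear, Tamar is WW with probability 1/3, Ww with probability 2/3.
Summing over parental genotype combinations, P(offspring is clear) = 1/3·1 + 2/3·1/2 = 2/3.

2/3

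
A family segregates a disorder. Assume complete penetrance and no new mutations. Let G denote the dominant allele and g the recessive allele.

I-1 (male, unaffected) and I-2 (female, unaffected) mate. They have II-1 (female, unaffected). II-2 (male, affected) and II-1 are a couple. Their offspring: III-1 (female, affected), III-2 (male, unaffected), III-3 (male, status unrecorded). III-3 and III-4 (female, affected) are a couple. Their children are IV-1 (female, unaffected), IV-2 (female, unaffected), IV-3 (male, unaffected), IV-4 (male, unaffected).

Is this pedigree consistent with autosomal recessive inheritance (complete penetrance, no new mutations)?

Yes

A consistent assignment under autosomal recessive exists: I-1 GG, I-2 Gg, II-1 Gg, II-2 gg, III-1 gg, III-2 Gg, III-3 Gg, III-4 gg, IV-1 Gg, IV-2 Gg, IV-3 Gg, IV-4 Gg.
In this assignment every recorded phenotype matches its genotype and every non-founder's genotype is obtainable from its parents' genotypes, so the pedigree is consistent.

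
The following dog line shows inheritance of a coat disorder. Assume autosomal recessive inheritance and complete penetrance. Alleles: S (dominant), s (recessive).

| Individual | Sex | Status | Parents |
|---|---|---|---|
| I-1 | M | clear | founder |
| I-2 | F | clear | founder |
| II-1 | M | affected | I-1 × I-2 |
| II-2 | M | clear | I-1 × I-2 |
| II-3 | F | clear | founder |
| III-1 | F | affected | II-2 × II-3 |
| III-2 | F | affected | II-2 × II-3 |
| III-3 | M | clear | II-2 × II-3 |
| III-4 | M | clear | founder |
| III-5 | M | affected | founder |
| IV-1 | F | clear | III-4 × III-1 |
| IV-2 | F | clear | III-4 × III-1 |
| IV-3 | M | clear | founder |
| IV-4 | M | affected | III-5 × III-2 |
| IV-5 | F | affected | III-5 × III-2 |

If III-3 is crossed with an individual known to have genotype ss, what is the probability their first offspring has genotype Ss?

2/3

II-2 is clear so carries S and passed s to III-1 (ss), so II-2 is Ss.
II-3 is clear so carries S and passed s to III-1 (ss), so II-3 is Ss.
III-3 is a clear offspring of II-2 (Ss) × II-3 (Ss), whose cross gives 1/4 SS : 1/2 Ss : 1/4 ss; conditioning on being clear, III-3 is SS with probability 1/3, Ss with probability 2/3.
Summing over parental genotype combinations, P(offspring has genotype Ss) = 1/3·1 + 2/3·1/2 = 2/3.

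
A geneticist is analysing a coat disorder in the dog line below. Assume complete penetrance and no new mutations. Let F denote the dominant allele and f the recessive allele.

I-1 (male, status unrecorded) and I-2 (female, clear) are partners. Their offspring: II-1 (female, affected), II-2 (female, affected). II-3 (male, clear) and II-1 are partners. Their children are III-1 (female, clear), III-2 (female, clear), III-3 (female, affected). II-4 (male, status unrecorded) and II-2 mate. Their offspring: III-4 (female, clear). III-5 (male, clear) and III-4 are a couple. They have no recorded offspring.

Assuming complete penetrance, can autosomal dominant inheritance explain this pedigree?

Yes

A consistent assignment under autosomal dominant exists: I-1 FF, I-2 ff, II-1 Ff, II-2 Ff, II-3 ff, II-4 Ff, III-1 ff, III-2 ff, III-3 Ff, III-4 ff, III-5 ff.
In this assignment every recorded phenotype matches its genotype and every non-founder's genotype is obtainable from its parents' genotypes, so the pedigree is consistent.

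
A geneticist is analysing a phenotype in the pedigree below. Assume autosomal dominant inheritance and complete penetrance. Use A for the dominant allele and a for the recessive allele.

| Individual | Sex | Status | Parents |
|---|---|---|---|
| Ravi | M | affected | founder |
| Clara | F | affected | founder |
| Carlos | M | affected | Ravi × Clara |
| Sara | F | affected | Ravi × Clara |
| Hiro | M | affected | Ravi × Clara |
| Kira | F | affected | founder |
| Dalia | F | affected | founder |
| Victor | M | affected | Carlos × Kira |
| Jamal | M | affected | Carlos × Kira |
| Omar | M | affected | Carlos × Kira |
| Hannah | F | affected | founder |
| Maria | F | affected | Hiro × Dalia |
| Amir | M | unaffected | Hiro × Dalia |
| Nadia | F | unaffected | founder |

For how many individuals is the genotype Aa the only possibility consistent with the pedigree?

2

Obligate heterozygotes: Hiro is affected so carries A and passed a to Amir (aa), so Hiro is Aa; Dalia is affected so carries A and passed a to Amir (aa), so Dalia is Aa.
Every other individual is either homozygous by phenotype or has at least one consistent homozygous assignment, so the count is 2.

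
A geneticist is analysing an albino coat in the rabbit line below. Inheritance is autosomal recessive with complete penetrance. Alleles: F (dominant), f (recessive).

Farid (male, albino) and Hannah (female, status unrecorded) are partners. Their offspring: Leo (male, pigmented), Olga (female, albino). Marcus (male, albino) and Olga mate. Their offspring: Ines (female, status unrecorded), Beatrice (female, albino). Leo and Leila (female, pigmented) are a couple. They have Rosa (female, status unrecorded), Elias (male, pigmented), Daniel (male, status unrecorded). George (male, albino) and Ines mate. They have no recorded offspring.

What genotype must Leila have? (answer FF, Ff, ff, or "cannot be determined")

Leila's phenotype allows FF or Ff, and no parent or child forces a single allele at both positions; consistent genotype assignments exist with Leila as FF or Ff.

cannot be determined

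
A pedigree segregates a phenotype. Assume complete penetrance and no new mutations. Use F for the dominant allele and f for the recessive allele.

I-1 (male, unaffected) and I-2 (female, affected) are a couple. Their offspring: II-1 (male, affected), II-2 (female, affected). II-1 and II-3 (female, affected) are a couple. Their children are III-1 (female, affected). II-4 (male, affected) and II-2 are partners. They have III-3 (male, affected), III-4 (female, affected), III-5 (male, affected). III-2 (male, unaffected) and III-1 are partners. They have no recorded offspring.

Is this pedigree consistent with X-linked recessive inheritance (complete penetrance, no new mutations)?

Under X-linked recessive, II-2 (affected, female) cannot arise from I-1 (unaffected) × I-2 (affected).

No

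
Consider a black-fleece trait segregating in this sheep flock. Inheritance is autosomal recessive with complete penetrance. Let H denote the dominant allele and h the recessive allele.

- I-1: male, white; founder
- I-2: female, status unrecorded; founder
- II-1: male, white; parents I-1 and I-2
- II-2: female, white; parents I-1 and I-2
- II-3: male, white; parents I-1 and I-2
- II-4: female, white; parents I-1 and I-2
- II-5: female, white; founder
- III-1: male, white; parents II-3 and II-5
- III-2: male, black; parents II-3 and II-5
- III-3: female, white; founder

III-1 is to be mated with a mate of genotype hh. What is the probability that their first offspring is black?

1/3

II-3 is white so carries H and passed h to III-2 (hh), so II-3 is Hh.
II-5 is white so carries H and passed h to III-2 (hh), so II-5 is Hh.
III-1 is a white offspring of II-3 (Hh) × II-5 (Hh), whose cross gives 1/4 HH : 1/2 Hh : 1/4 hh; conditioning on being white, III-1 is HH with probability 1/3, Hh with probability 2/3.
Summing over parental genotype combinations, P(offspring is black) = 2/3·1/2 = 1/3.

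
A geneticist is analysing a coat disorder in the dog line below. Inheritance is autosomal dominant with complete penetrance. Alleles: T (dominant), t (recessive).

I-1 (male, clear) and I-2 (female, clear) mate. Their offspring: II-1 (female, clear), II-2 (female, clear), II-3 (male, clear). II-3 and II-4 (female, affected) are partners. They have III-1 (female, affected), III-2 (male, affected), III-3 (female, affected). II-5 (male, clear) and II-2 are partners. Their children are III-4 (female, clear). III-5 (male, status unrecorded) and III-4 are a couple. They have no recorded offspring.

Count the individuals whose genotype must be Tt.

3

Obligate heterozygotes: III-1 is affected so carries T and received t from II-3 (tt), so III-1 is Tt; III-2 is affected so carries T and received t from II-3 (tt), so III-2 is Tt; III-3 is affected so carries T and received t from II-3 (tt), so III-3 is Tt.
Every other individual is either homozygous by phenotype or has at least one consistent homozygous assignment, so the count is 3.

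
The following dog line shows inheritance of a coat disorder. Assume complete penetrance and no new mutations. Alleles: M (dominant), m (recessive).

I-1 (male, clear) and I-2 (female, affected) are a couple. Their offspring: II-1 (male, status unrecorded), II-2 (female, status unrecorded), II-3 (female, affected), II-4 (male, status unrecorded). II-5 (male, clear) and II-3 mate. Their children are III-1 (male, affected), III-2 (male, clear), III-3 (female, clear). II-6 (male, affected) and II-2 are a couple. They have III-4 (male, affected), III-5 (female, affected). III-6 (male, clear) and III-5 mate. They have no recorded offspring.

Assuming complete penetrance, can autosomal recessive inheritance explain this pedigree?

A consistent assignment under autosomal recessive exists: I-1 Mm, I-2 mm, II-1 Mm, II-2 Mm, II-3 mm, II-4 Mm, II-5 Mm, II-6 mm, III-1 mm, III-2 Mm, III-3 Mm, III-4 mm, III-5 mm, III-6 MM.
In this assignment every recorded phenotype matches its genotype and every non-founder's genotype is obtainable from its parents' genotypes, so the pedigree is consistent.

Yes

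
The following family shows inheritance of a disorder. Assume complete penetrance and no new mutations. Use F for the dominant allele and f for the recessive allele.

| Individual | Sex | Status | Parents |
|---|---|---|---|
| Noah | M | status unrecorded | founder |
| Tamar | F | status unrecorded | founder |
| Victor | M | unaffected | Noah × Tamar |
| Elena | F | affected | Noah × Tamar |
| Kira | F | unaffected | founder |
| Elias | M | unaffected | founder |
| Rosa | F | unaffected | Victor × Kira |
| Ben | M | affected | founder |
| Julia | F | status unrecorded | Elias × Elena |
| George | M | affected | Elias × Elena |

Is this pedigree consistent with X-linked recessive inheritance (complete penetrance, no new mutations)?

Yes

A consistent assignment under X-linked recessive exists: Noah X^f Y, Tamar X^F X^f, Victor X^F Y, Elena X^f X^f, Kira X^F X^F, Elias X^F Y, Rosa X^F X^F, Ben X^f Y, Julia X^F X^f, George X^f Y.
In this assignment every recorded phenotype matches its genotype and every non-founder's genotype is obtainable from its parents' genotypes, so the pedigree is consistent.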